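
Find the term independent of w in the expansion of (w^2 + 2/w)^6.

240

General term: C(6,j)·(w^2)^j·(2/w)^(6-j), with w-exponent 2j − 1(6−j) = 3j − 6.
Set 3j − 6 = 0: j = 2.
C(6,2) = 15; 1^2 = 1; 2^4 = 16.
Coefficient = 15 · 1 · 16 = 240.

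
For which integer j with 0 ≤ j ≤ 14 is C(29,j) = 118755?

C(29,j) increases on 0 ≤ j ≤ 14. C(29,4) = 23751 and C(29,5) = 118755, so j = 5.

5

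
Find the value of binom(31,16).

C(31,16) = C(31,15) by symmetry.
C(31,15) = (31·30·29·28·27·26·25·24·23·22·21·20·19·18·17) / 15! = 393008709555221760000 / 1307674368000 = 300540195.

300540195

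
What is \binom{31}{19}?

141120525

C(31,19) = C(31,12) by symmetry.
C(31,12) = (31·30·29·28·27·26·25·24·23·22·21·20) / 12! = 67596957267840000 / 479001600 = 141120525.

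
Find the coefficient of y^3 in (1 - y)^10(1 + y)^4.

4

Coefficient of y^3 = Σ_{j} C(10,j)·(-1)^j·C(4,3-j)·1^(3-j) for j from 0 to 3.
= 4 + (-60) + 180 + (-120) = 4.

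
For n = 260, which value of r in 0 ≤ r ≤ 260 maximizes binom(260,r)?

C(260,r) is maximized at r = 260/2 = 130.

130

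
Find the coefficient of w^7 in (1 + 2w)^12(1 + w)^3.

Coefficient of w^7 = Σ_{j} C(12,j)·2^j·C(3,7-j)·1^(7-j) for j from 4 to 7.
= 7920 + 76032 + 177408 + 101376 = 362736.

362736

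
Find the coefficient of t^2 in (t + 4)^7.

The general term is C(7,j)·(t)^j·(4)^(7-j); the t^2 term has j = 2.
C(7,2) = 21.
Coefficient = C(7,2) · 4^5 = 21 · 1024 = 21504.

21504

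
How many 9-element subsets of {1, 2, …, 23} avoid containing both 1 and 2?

700910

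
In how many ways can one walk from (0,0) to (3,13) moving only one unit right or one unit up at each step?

Each path is a sequence of 16 steps with 3 rights: C(16,3) = 560.

560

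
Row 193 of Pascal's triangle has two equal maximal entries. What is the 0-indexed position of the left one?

96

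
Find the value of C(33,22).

193536720

C(33,22) = C(33,11) by symmetry.
C(33,11) = (33·32·31·30·29·28·27·26·25·24·23) / 11! = 7725366544896000 / 39916800 = 193536720.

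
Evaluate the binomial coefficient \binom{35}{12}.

C(35,12) = (35·34·33·32·31·30·29·28·27·26·25·24) / 12! = 399703747322880000 / 479001600 = 834451800.

834451800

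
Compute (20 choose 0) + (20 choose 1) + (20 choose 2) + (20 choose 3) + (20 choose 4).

1 + 20 + 190 + 1140 + 4845 = 6196.

6196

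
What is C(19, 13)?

27132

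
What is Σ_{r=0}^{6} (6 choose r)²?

924

Σ C(6,r)² is the coefficient of x^6 in (1+x)^6(1+x)^6 = (1+x)^12, i.e. C(12,6) = 924.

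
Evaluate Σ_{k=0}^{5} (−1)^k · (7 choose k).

The partial alternating sum Σ_{k=0}^{5} (−1)^k C(7,k) = (−1)^5 C(6,5) = -6.

-6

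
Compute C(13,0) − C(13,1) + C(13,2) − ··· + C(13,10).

66

The partial alternating sum Σ_{k=0}^{10} (−1)^k C(13,k) = (−1)^10 C(12,10) = 66.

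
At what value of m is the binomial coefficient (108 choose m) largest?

C(108,m) is maximized at m = 108/2 = 54.

54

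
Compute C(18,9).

48620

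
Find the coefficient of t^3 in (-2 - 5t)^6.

20000

The general term is C(6,j)·(-2)^j·(-5t)^(6-j); the t^3 term has j = 3.
C(6,3) = 20.
Coefficient = C(6,3) · (-2)^3 · (-5)^3 = 20 · (-8) · (-125) = 20000.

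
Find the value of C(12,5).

792

C(12,5) = (12·11·10·9·8) / 5! = 95040 / 120 = 792.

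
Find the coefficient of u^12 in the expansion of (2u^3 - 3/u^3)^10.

-414720

General term: C(10,j)·(2u^3)^j·(-3/u^3)^(10-j), with u-exponent 3j − 3(10−j) = 6j − 30.
Set 6j − 30 = 12: j = 7.
C(10,7) = 120; 2^7 = 128; (-3)^3 = -27.
Coefficient = 120 · 128 · (-27) = -414720.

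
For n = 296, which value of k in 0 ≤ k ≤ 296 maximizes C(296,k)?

148

C(296,k) is maximized at k = 296/2 = 148.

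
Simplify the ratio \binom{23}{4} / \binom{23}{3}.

C(n,k+1)/C(n,k) = (n−k)/(k+1) = (23−3)/(3+1) = 20/4 = 5.

5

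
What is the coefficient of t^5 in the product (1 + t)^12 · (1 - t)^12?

Coefficient of t^5 = Σ_{j} C(12,j)·1^j·C(12,5-j)·(-1)^(5-j) for j from 0 to 5.
= (-792) + 5940 + (-14520) + 14520 + (-5940) + 792 = 0.

0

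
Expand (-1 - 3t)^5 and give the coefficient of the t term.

The general term is C(5,j)·(-1)^j·(-3t)^(5-j); the t^1 term has j = 4.
C(5,4) = 5.
Coefficient = C(5,4) · (-3)^1 = 5 · (-3) = -15.

-15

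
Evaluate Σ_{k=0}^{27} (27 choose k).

134217728

The entries of row 27 sum to 2^27 = 134217728.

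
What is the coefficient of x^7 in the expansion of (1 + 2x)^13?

219648

The general term is C(13,j)·(1)^j·(2x)^(13-j); the x^7 term has j = 6.
C(13,6) = 1716.
Coefficient = C(13,6) · 2^7 = 1716 · 128 = 219648.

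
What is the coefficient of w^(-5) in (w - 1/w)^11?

165

General term: C(11,j)·(w)^j·(-1/w)^(11-j), with w-exponent 1j − 1(11−j) = 2j − 11.
Set 2j − 11 = -5: j = 3.
C(11,3) = 165; 1^3 = 1; (-1)^8 = 1.
Coefficient = 165 · 1 · 1 = 165.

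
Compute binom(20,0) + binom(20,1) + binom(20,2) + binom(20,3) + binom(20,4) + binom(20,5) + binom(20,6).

60460

1 + 20 + 190 + 1140 + 4845 + 15504 + 38760 = 60460.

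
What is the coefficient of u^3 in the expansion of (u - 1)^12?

The general term is C(12,j)·(u)^j·(-1)^(12-j); the u^3 term has j = 3.
C(12,3) = 220.
Coefficient = C(12,3) · (-1)^9 = 220 · (-1) = -220.

-220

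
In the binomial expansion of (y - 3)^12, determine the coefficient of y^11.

-36

The general term is C(12,j)·(y)^j·(-3)^(12-j); the y^11 term has j = 11.
C(12,11) = 12.
Coefficient = C(12,11) · (-3)^1 = 12 · (-3) = -36.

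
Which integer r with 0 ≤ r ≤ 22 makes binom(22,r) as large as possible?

11

C(22,r) is maximized at r = 22/2 = 11.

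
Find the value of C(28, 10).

13123110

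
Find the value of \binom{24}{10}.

1961256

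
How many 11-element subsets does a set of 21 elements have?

C(21,11) = C(21,10) by symmetry.
C(21,10) = (21·20·19·18·17·16·15·14·13·12) / 10! = 1279935820800 / 3628800 = 352716.

352716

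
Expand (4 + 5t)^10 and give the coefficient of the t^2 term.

73728000

The general term is C(10,j)·(4)^j·(5t)^(10-j); the t^2 term has j = 8.
C(10,8) = 45.
Coefficient = C(10,8) · 4^8 · 5^2 = 45 · 65536 · 25 = 73728000.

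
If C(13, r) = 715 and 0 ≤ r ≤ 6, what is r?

C(13,r) increases on 0 ≤ r ≤ 6. C(13,3) = 286 and C(13,4) = 715, so r = 4.

4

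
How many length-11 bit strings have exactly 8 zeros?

Choose the 8 positions: C(11,8) = 165.

165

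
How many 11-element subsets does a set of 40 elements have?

2311801440

C(40,11) = (40·39·38·37·36·35·34·33·32·31·30) / 11! = 92279715720192000 / 39916800 = 2311801440.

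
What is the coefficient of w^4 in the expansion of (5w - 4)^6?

The general term is C(6,j)·(5w)^j·(-4)^(6-j); the w^4 term has j = 4.
C(6,4) = 15.
Coefficient = C(6,4) · 5^4 · (-4)^2 = 15 · 625 · 16 = 150000.

150000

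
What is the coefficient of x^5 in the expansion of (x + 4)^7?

The general term is C(7,j)·(x)^j·(4)^(7-j); the x^5 term has j = 5.
C(7,5) = 21.
Coefficient = C(7,5) · 4^2 = 21 · 16 = 336.

336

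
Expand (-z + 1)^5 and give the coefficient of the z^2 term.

10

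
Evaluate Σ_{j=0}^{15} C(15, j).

32768

Setting x = 1 in (1+x)^15 gives Σ C(15,j) = 2^15 = 32768.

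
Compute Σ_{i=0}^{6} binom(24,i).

1 + 24 + 276 + 2024 + 10626 + 42504 + 134596 = 190051.

190051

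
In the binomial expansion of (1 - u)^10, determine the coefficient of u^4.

The general term is C(10,j)·(1)^j·(-u)^(10-j); the u^4 term has j = 6.
C(10,6) = 210.
Coefficient = C(10,6) = 210.

210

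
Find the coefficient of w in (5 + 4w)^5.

12500

The general term is C(5,j)·(5)^j·(4w)^(5-j); the w^1 term has j = 4.
C(5,4) = 5.
Coefficient = C(5,4) · 5^4 · 4^1 = 5 · 625 · 4 = 12500.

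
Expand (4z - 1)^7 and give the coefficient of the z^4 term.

-8960

The general term is C(7,j)·(4z)^j·(-1)^(7-j); the z^4 term has j = 4.
C(7,4) = 35.
Coefficient = C(7,4) · 4^4 · (-1)^3 = 35 · 256 · (-1) = -8960.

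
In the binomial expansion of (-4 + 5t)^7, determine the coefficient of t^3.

1120000

The general term is C(7,j)·(-4)^j·(5t)^(7-j); the t^3 term has j = 4.
C(7,4) = 35.
Coefficient = C(7,4) · (-4)^4 · 5^3 = 35 · 256 · 125 = 1120000.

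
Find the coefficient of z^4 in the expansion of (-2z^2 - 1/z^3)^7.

General term: C(7,j)·(-2z^2)^j·(-1/z^3)^(7-j), with z-exponent 2j − 3(7−j) = 5j − 21.
Set 5j − 21 = 4: j = 5.
C(7,5) = 21; (-2)^5 = -32; (-1)^2 = 1.
Coefficient = 21 · (-32) · 1 = -672.

-672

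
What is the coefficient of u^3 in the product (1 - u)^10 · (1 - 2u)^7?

Coefficient of u^3 = Σ_{j} C(10,j)·(-1)^j·C(7,3-j)·(-2)^(3-j) for j from 0 to 3.
= (-280) + (-840) + (-630) + (-120) = -1870.

-1870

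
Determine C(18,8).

43758

C(18,8) = (18·17·16·15·14·13·12·11) / 8! = 1764322560 / 40320 = 43758.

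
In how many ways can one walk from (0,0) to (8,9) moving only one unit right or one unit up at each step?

Each path is a sequence of 17 steps with 8 rights: C(17,8) = 24310.

24310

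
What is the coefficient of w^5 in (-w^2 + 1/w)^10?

General term: C(10,j)·(-w^2)^j·(1/w)^(10-j), with w-exponent 2j − 1(10−j) = 3j − 10.
Set 3j − 10 = 5: j = 5.
C(10,5) = 252; (-1)^5 = -1; 1^5 = 1.
Coefficient = 252 · (-1) · 1 = -252.

-252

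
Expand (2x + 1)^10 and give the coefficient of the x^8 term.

The general term is C(10,j)·(2x)^j·(1)^(10-j); the x^8 term has j = 8.
C(10,8) = 45.
Coefficient = C(10,8) · 2^8 = 45 · 256 = 11520.

11520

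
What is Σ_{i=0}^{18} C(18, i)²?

Σ C(18,i)² is the coefficient of x^18 in (1+x)^18(1+x)^18 = (1+x)^36, i.e. C(36,18) = 9075135300.

9075135300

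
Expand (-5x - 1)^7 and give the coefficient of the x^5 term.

-65625

The general term is C(7,j)·(-5x)^j·(-1)^(7-j); the x^5 term has j = 5.
C(7,5) = 21.
Coefficient = C(7,5) · (-5)^5 = 21 · (-3125) = -65625.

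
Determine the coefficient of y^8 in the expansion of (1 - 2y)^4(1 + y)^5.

48

Coefficient of y^8 = Σ_{j} C(4,j)·(-2)^j·C(5,8-j)·1^(8-j) for j from 3 to 4.
= (-32) + 80 = 48.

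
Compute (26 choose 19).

C(26,19) = C(26,7) by symmetry.
C(26,7) = (26·25·24·23·22·21·20) / 7! = 3315312000 / 5040 = 657800.

657800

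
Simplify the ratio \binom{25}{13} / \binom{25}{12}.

1

C(n,k+1)/C(n,k) = (n−k)/(k+1) = (25−12)/(12+1) = 13/13 = 1.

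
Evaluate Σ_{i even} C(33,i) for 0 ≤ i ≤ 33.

4294967296

Even-i terms of row 33 sum to 2^32 = 4294967296.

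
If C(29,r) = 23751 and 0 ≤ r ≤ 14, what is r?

C(29,r) increases on 0 ≤ r ≤ 14. C(29,3) = 3654 and C(29,4) = 23751, so r = 4.

4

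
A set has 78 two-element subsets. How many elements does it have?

n(n−1)/2 = 78 ⇒ n(n−1) = 156. Since 13·12 = 156, n = 13.

13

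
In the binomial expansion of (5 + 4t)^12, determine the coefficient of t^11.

The general term is C(12,j)·(5)^j·(4t)^(12-j); the t^11 term has j = 1.
C(12,1) = 12.
Coefficient = C(12,1) · 5^1 · 4^11 = 12 · 5 · 4194304 = 251658240.

251658240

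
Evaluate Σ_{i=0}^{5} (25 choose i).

68406

1 + 25 + 300 + 2300 + 12650 + 53130 = 68406.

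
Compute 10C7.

120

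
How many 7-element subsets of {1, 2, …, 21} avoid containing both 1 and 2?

All 7-subsets: C(21,7) = 116280. Those containing both fixed elements: C(19,5) = 11628.
116280 − 11628 = 104652.

104652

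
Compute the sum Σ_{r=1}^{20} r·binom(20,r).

Differentiating (1+x)^20 and setting x=1: Σ r·C(20,r) = 20·2^19 = 10485760.

10485760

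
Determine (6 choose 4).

15

C(6,4) = C(6,2) by symmetry.
C(6,2) = (6·5) / 2! = 30 / 2 = 15.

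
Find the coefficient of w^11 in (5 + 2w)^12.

122880

The general term is C(12,j)·(5)^j·(2w)^(12-j); the w^11 term has j = 1.
C(12,1) = 12.
Coefficient = C(12,1) · 5^1 · 2^11 = 12 · 5 · 2048 = 122880.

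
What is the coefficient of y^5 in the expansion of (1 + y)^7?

The general term is C(7,j)·(1)^j·(y)^(7-j); the y^5 term has j = 2.
C(7,2) = 21.
Coefficient = C(7,2) = 21.

21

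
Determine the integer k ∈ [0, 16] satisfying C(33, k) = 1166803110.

C(33,k) increases on 0 ≤ k ≤ 16. C(33,15) = 1037158320 and C(33,16) = 1166803110, so k = 16.

16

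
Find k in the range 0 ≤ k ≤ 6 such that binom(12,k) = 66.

C(12,k) increases on 0 ≤ k ≤ 6. C(12,1) = 12 and C(12,2) = 66, so k = 2.

2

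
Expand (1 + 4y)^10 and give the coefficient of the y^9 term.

2621440

The general term is C(10,j)·(1)^j·(4y)^(10-j); the y^9 term has j = 1.
C(10,1) = 10.
Coefficient = C(10,1) · 4^9 = 10 · 262144 = 2621440.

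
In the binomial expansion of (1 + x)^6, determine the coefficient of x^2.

The general term is C(6,j)·(1)^j·(x)^(6-j); the x^2 term has j = 4.
C(6,4) = 15.
Coefficient = C(6,4) = 15.

15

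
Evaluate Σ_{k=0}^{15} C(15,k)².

155117520

By Vandermonde's identity, Σ C(15,k)² = C(30,15) = 155117520.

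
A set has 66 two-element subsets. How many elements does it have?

n(n−1)/2 = 66 ⇒ n(n−1) = 132. Since 12·11 = 132, n = 12.

12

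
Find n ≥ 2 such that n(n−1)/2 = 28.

8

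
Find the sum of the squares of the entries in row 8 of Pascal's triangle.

12870

By Vandermonde's identity, Σ C(8,i)² = C(16,8) = 12870.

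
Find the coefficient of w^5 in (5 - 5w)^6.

The general term is C(6,j)·(5)^j·(-5w)^(6-j); the w^5 term has j = 1.
C(6,1) = 6.
Coefficient = C(6,1) · 5^1 · (-5)^5 = 6 · 5 · (-3125) = -93750.

-93750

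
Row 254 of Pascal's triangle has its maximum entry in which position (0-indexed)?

127

C(254,r) is maximized at r = 254/2 = 127.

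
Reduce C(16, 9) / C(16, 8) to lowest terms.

C(n,k+1)/C(n,k) = (n−k)/(k+1) = (16−8)/(8+1) = 8/9.

8/9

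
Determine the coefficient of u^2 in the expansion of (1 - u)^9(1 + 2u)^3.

-6

Coefficient of u^2 = Σ_{j} C(9,j)·(-1)^j·C(3,2-j)·2^(2-j) for j from 0 to 2.
= 12 + (-54) + 36 = -6.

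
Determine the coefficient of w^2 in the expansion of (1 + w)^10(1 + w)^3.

(1 + w)^10(1 + w)^3 = (1 + w)^13, so the coefficient of w^2 is C(13,2)·1^2 = 78·1 = 78.

78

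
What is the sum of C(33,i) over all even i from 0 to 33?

4294967296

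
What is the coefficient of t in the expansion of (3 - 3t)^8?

-52488

The general term is C(8,j)·(3)^j·(-3t)^(8-j); the t^1 term has j = 7.
C(8,7) = 8.
Coefficient = C(8,7) · 3^7 · (-3)^1 = 8 · 2187 · (-3) = -52488.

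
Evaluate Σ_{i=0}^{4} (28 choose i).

24158

1 + 28 + 378 + 3276 + 20475 = 24158.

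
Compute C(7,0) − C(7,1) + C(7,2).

The partial alternating sum Σ_{k=0}^{2} (−1)^k C(7,k) = (−1)^2 C(6,2) = 15.

15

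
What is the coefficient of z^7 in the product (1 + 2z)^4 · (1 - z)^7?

111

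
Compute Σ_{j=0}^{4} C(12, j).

794

1 + 12 + 66 + 220 + 495 = 794.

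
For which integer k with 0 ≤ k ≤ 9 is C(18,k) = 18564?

C(18,k) increases on 0 ≤ k ≤ 9. C(18,5) = 8568 and C(18,6) = 18564, so k = 6.

6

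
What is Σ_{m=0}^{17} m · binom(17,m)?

1114112

Since m·C(17,m) = 17·C(16,m−1), the sum is 17·2^16 = 17·65536 = 1114112.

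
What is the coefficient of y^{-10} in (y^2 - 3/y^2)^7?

5103

General term: C(7,j)·(y^2)^j·(-3/y^2)^(7-j), with y-exponent 2j − 2(7−j) = 4j − 14.
Set 4j − 14 = -10: j = 1.
C(7,1) = 7; 1^1 = 1; (-3)^6 = 729.
Coefficient = 7 · 1 · 729 = 5103.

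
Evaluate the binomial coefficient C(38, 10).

472733756

C(38,10) = (38·37·36·35·34·33·32·31·30·29) / 10! = 1715456253772800 / 3628800 = 472733756.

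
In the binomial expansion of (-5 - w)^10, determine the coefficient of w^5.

787500

The general term is C(10,j)·(-5)^j·(-w)^(10-j); the w^5 term has j = 5.
C(10,5) = 252.
Coefficient = C(10,5) · (-5)^5 · (-1)^5 = 252 · (-3125) · (-1) = 787500.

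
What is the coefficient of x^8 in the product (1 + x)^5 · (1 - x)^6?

Coefficient of x^8 = Σ_{j} C(5,j)·1^j·C(6,8-j)·(-1)^(8-j) for j from 2 to 5.
= 10 + (-60) + 75 + (-20) = 5.

5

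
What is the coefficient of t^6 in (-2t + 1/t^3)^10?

-5120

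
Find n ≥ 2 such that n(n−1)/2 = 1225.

50

n(n−1)/2 = 1225 ⇒ n(n−1) = 2450. Since 50·49 = 2450, n = 50.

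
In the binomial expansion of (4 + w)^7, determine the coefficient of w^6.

The general term is C(7,j)·(4)^j·(w)^(7-j); the w^6 term has j = 1.
C(7,1) = 7.
Coefficient = C(7,1) · 4^1 = 7 · 4 = 28.

28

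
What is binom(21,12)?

C(21,12) = C(21,9) by symmetry.
C(21,9) = (21·20·19·18·17·16·15·14·13) / 9! = 106661318400 / 362880 = 293930.

293930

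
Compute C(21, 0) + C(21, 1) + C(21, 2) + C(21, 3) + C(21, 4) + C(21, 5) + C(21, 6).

1 + 21 + 210 + 1330 + 5985 + 20349 + 54264 = 82160.

82160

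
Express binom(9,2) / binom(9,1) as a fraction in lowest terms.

4

C(n,k+1)/C(n,k) = (n−k)/(k+1) = (9−1)/(1+1) = 8/2 = 4.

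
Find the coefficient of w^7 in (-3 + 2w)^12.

The general term is C(12,j)·(-3)^j·(2w)^(12-j); the w^7 term has j = 5.
C(12,5) = 792.
Coefficient = C(12,5) · (-3)^5 · 2^7 = 792 · (-243) · 128 = -24634368.

-24634368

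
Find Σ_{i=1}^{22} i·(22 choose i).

46137344

Since i·C(22,i) = 22·C(21,i−1), the sum is 22·2^21 = 22·2097152 = 46137344.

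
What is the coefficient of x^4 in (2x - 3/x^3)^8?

General term: C(8,j)·(2x)^j·(-3/x^3)^(8-j), with x-exponent 1j − 3(8−j) = 4j − 24.
Set 4j − 24 = 4: j = 7.
C(8,7) = 8; 2^7 = 128; (-3)^1 = -3.
Coefficient = 8 · 128 · (-3) = -3072.

-3072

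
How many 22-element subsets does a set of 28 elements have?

376740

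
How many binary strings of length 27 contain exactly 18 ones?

4686825

Choose the 18 positions: C(27,18) = 4686825.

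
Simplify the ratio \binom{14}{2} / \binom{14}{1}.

C(n,k+1)/C(n,k) = (n−k)/(k+1) = (14−1)/(1+1) = 13/2.

13/2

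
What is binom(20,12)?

C(20,12) = C(20,8) by symmetry.
C(20,8) = (20·19·18·17·16·15·14·13) / 8! = 5079110400 / 40320 = 125970.

125970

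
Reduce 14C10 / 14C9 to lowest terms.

1/2

C(n,k+1)/C(n,k) = (n−k)/(k+1) = (14−9)/(9+1) = 5/10 = 1/2.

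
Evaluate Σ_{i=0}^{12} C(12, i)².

2704156

Σ C(12,i)² is the coefficient of x^12 in (1+x)^12(1+x)^12 = (1+x)^24, i.e. C(24,12) = 2704156.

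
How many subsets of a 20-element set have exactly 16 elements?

4845

Choose the 16 positions: C(20,16) = 4845.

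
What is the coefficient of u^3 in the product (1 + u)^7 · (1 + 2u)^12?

Coefficient of u^3 = Σ_{j} C(7,j)·1^j·C(12,3-j)·2^(3-j) for j from 0 to 3.
= 1760 + 1848 + 504 + 35 = 4147.

4147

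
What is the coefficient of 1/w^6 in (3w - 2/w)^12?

-3041280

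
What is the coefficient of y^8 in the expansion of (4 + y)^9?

The general term is C(9,j)·(4)^j·(y)^(9-j); the y^8 term has j = 1.
C(9,1) = 9.
Coefficient = C(9,1) · 4^1 = 9 · 4 = 36.

36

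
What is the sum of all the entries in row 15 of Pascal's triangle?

32768

Setting x = 1 in (1+x)^15 gives Σ C(15,j) = 2^15 = 32768.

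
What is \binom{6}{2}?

C(6,2) = (6·5) / 2! = 30 / 2 = 15.

15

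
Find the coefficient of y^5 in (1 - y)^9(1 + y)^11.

72

Coefficient of y^5 = Σ_{j} C(9,j)·(-1)^j·C(11,5-j)·1^(5-j) for j from 0 to 5.
= 462 + (-2970) + 5940 + (-4620) + 1386 + (-126) = 72.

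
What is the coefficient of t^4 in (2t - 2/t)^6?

-384

General term: C(6,j)·(2t)^j·(-2/t)^(6-j), with t-exponent 1j − 1(6−j) = 2j − 6.
Set 2j − 6 = 4: j = 5.
C(6,5) = 6; 2^5 = 32; (-2)^1 = -2.
Coefficient = 6 · 32 · (-2) = -384.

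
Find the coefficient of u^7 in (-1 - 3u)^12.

The general term is C(12,j)·(-1)^j·(-3u)^(12-j); the u^7 term has j = 5.
C(12,5) = 792.
Coefficient = C(12,5) · (-1)^5 · (-3)^7 = 792 · (-1) · (-2187) = 1732104.

1732104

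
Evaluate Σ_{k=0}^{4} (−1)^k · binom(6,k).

The partial alternating sum Σ_{k=0}^{4} (−1)^k C(6,k) = (−1)^4 C(5,4) = 5.

5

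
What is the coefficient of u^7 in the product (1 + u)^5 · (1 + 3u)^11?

Coefficient of u^7 = Σ_{j} C(5,j)·1^j·C(11,7-j)·3^(7-j) for j from 0 to 5.
= 721710 + 1683990 + 1122660 + 267300 + 22275 + 495 = 3818430.

3818430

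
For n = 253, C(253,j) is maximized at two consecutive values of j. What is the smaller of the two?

126

For odd n = 253, C(253,j) peaks at j = (n−1)/2 and (n+1)/2; the smaller is 126.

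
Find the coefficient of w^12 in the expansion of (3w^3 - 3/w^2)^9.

General term: C(9,j)·(3w^3)^j·(-3/w^2)^(9-j), with w-exponent 3j − 2(9−j) = 5j − 18.
Set 5j − 18 = 12: j = 6.
C(9,6) = 84; 3^6 = 729; (-3)^3 = -27.
Coefficient = 84 · 729 · (-27) = -1653372.

-1653372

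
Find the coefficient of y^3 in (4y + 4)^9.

The general term is C(9,j)·(4y)^j·(4)^(9-j); the y^3 term has j = 3.
C(9,3) = 84.
Coefficient = C(9,3) · 4^3 · 4^6 = 84 · 64 · 4096 = 22020096.

22020096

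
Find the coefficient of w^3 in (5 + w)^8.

175000

The general term is C(8,j)·(5)^j·(w)^(8-j); the w^3 term has j = 5.
C(8,5) = 56.
Coefficient = C(8,5) · 5^5 = 56 · 3125 = 175000.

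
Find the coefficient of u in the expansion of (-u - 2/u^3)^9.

General term: C(9,j)·(-u)^j·(-2/u^3)^(9-j), with u-exponent 1j − 3(9−j) = 4j − 27.
Set 4j − 27 = 1: j = 7.
C(9,7) = 36; (-1)^7 = -1; (-2)^2 = 4.
Coefficient = 36 · (-1) · 4 = -144.

-144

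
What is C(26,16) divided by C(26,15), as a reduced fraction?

C(n,k+1)/C(n,k) = (n−k)/(k+1) = (26−15)/(15+1) = 11/16.

11/16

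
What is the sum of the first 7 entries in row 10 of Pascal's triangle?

1 + 10 + 45 + 120 + 210 + 252 + 210 = 848.

848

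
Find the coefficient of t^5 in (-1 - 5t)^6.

18750

The general term is C(6,j)·(-1)^j·(-5t)^(6-j); the t^5 term has j = 1.
C(6,1) = 6.
Coefficient = C(6,1) · (-1)^1 · (-5)^5 = 6 · (-1) · (-3125) = 18750.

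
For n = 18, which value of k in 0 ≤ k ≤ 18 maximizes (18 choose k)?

9

C(18,k) is maximized at k = 18/2 = 9.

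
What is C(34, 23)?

C(34,23) = C(34,11) by symmetry.
C(34,11) = (34·33·32·31·30·29·28·27·26·25·24) / 11! = 11420107066368000 / 39916800 = 286097760.

286097760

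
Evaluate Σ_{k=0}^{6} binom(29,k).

621616

1 + 29 + 406 + 3654 + 23751 + 118755 + 475020 = 621616.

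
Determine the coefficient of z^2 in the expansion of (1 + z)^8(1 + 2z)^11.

Coefficient of z^2 = Σ_{j} C(8,j)·1^j·C(11,2-j)·2^(2-j) for j from 0 to 2.
= 220 + 176 + 28 = 424.

424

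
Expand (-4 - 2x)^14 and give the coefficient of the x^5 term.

The general term is C(14,j)·(-4)^j·(-2x)^(14-j); the x^5 term has j = 9.
C(14,9) = 2002.
Coefficient = C(14,9) · (-4)^9 · (-2)^5 = 2002 · (-262144) · (-32) = 16793993216.

16793993216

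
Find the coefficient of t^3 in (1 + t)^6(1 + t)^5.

165

Coefficient of t^3 = Σ_{j} C(6,j)·C(5,3-j) for j from 0 to 3.
= 10 + 60 + 75 + 20 = 165.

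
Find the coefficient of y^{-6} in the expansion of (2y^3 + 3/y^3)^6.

General term: C(6,j)·(2y^3)^j·(3/y^3)^(6-j), with y-exponent 3j − 3(6−j) = 6j − 18.
Set 6j − 18 = -6: j = 2.
C(6,2) = 15; 2^2 = 4; 3^4 = 81.
Coefficient = 15 · 4 · 81 = 4860.

4860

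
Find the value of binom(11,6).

C(11,6) = C(11,5) by symmetry.
C(11,5) = (11·10·9·8·7) / 5! = 55440 / 120 = 462.

462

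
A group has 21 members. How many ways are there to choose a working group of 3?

This is C(21,3) = 1330.

1330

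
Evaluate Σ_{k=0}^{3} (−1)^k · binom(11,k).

-120

The partial alternating sum Σ_{k=0}^{3} (−1)^k C(11,k) = (−1)^3 C(10,3) = -120.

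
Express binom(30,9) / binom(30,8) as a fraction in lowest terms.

C(n,k+1)/C(n,k) = (n−k)/(k+1) = (30−8)/(8+1) = 22/9.

22/9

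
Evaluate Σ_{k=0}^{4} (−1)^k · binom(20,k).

The partial alternating sum Σ_{k=0}^{4} (−1)^k C(20,k) = (−1)^4 C(19,4) = 3876.

3876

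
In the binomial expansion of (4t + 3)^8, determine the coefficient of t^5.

The general term is C(8,j)·(4t)^j·(3)^(8-j); the t^5 term has j = 5.
C(8,5) = 56.
Coefficient = C(8,5) · 4^5 · 3^3 = 56 · 1024 · 27 = 1548288.

1548288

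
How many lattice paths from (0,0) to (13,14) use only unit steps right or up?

Each path is a sequence of 27 steps with 13 rights: C(27,13) = 20058300.

20058300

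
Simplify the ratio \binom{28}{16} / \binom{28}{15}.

13/16

C(n,k+1)/C(n,k) = (n−k)/(k+1) = (28−15)/(15+1) = 13/16.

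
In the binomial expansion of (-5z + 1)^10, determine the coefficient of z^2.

The general term is C(10,j)·(-5z)^j·(1)^(10-j); the z^2 term has j = 2.
C(10,2) = 45.
Coefficient = C(10,2) · (-5)^2 = 45 · 25 = 1125.

1125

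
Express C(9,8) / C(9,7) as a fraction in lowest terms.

C(n,k+1)/C(n,k) = (n−k)/(k+1) = (9−7)/(7+1) = 2/8 = 1/4.

1/4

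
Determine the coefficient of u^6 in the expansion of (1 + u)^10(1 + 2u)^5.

Coefficient of u^6 = Σ_{j} C(10,j)·1^j·C(5,6-j)·2^(6-j) for j from 1 to 6.
= 320 + 3600 + 9600 + 8400 + 2520 + 210 = 24650.

24650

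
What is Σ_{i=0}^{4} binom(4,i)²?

70

Σ C(4,i)² is the coefficient of x^4 in (1+x)^4(1+x)^4 = (1+x)^8, i.e. C(8,4) = 70.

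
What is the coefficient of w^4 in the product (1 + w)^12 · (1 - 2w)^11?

-385

Coefficient of w^4 = Σ_{j} C(12,j)·1^j·C(11,4-j)·(-2)^(4-j) for j from 0 to 4.
= 5280 + (-15840) + 14520 + (-4840) + 495 = -385.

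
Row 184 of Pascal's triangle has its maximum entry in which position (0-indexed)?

C(184,m) is maximized at m = 184/2 = 92.

92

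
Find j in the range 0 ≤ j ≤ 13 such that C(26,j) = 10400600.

C(26,j) increases on 0 ≤ j ≤ 13. C(26,12) = 9657700 and C(26,13) = 10400600, so j = 13.

13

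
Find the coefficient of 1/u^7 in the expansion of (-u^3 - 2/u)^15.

-860160

General term: C(15,j)·(-u^3)^j·(-2/u)^(15-j), with u-exponent 3j − 1(15−j) = 4j − 15.
Set 4j − 15 = -7: j = 2.
C(15,2) = 105; (-1)^2 = 1; (-2)^13 = -8192.
Coefficient = 105 · 1 · (-8192) = -860160.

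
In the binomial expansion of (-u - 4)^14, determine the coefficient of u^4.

The general term is C(14,j)·(-u)^j·(-4)^(14-j); the u^4 term has j = 4.
C(14,4) = 1001.
Coefficient = C(14,4) · (-4)^10 = 1001 · 1048576 = 1049624576.

1049624576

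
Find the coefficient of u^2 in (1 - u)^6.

The general term is C(6,j)·(1)^j·(-u)^(6-j); the u^2 term has j = 4.
C(6,4) = 15.
Coefficient = C(6,4) = 15.

15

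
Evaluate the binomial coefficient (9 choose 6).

84

C(9,6) = C(9,3) by symmetry.
C(9,3) = (9·8·7) / 3! = 504 / 6 = 84.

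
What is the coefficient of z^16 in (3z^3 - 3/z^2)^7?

General term: C(7,j)·(3z^3)^j·(-3/z^2)^(7-j), with z-exponent 3j − 2(7−j) = 5j − 14.
Set 5j − 14 = 16: j = 6.
C(7,6) = 7; 3^6 = 729; (-3)^1 = -3.
Coefficient = 7 · 729 · (-3) = -15309.

-15309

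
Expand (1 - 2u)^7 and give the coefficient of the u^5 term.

The general term is C(7,j)·(1)^j·(-2u)^(7-j); the u^5 term has j = 2.
C(7,2) = 21.
Coefficient = C(7,2) · (-2)^5 = 21 · (-32) = -672.

-672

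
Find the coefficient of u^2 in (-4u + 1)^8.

448

The general term is C(8,j)·(-4u)^j·(1)^(8-j); the u^2 term has j = 2.
C(8,2) = 28.
Coefficient = C(8,2) · (-4)^2 = 28 · 16 = 448.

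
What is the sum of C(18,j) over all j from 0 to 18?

262144

Setting x = 1 in (1+x)^18 gives Σ C(18,j) = 2^18 = 262144.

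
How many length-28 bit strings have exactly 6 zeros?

Choose the 6 positions: C(28,6) = 376740.

376740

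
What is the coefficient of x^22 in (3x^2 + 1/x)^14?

48361131

General term: C(14,j)·(3x^2)^j·(1/x)^(14-j), with x-exponent 2j − 1(14−j) = 3j − 14.
Set 3j − 14 = 22: j = 12.
C(14,12) = 91; 3^12 = 531441; 1^2 = 1.
Coefficient = 91 · 531441 · 1 = 48361131.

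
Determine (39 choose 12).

C(39,12) = (39·38·37·36·35·34·33·32·31·30·29·28) / 12! = 1873278229119897600 / 479001600 = 3910797436.

3910797436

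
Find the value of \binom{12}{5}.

C(12,5) = (12·11·10·9·8) / 5! = 95040 / 120 = 792.

792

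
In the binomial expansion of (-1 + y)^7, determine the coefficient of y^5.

The general term is C(7,j)·(-1)^j·(y)^(7-j); the y^5 term has j = 2.
C(7,2) = 21.
Coefficient = C(7,2) = 21.

21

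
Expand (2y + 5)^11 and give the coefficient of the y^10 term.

56320

The general term is C(11,j)·(2y)^j·(5)^(11-j); the y^10 term has j = 10.
C(11,10) = 11.
Coefficient = C(11,10) · 2^10 · 5^1 = 11 · 1024 · 5 = 56320.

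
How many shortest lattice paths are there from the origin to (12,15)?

Each path is a sequence of 27 steps with 12 rights: C(27,12) = 17383860.

17383860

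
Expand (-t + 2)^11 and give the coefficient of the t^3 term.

-42240

The general term is C(11,j)·(-t)^j·(2)^(11-j); the t^3 term has j = 3.
C(11,3) = 165.
Coefficient = C(11,3) · (-1)^3 · 2^8 = 165 · (-1) · 256 = -42240.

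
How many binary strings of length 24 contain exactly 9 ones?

1307504

Choose the 9 positions: C(24,9) = 1307504.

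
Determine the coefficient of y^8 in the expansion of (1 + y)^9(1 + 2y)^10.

Coefficient of y^8 = Σ_{j} C(9,j)·1^j·C(10,8-j)·2^(8-j) for j from 0 to 8.
= 11520 + 138240 + 483840 + 677376 + 423360 + 120960 + 15120 + 720 + 9 = 1871145.

1871145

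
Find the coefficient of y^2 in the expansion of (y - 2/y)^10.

General term: C(10,j)·(y)^j·(-2/y)^(10-j), with y-exponent 1j − 1(10−j) = 2j − 10.
Set 2j − 10 = 2: j = 6.
C(10,6) = 210; 1^6 = 1; (-2)^4 = 16.
Coefficient = 210 · 1 · 16 = 3360.

3360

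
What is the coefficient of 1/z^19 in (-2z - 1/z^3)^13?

General term: C(13,j)·(-2z)^j·(-1/z^3)^(13-j), with z-exponent 1j − 3(13−j) = 4j − 39.
Set 4j − 39 = -19: j = 5.
C(13,5) = 1287; (-2)^5 = -32; (-1)^8 = 1.
Coefficient = 1287 · (-32) · 1 = -41184.

-41184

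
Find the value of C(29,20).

C(29,20) = C(29,9) by symmetry.
C(29,9) = (29·28·27·26·25·24·23·22·21) / 9! = 3634245014400 / 362880 = 10015005.

10015005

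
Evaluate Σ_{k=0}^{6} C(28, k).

499178

1 + 28 + 378 + 3276 + 20475 + 98280 + 376740 = 499178.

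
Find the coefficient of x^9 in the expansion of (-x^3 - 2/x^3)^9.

-672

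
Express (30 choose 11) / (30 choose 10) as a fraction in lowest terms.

20/11

C(n,k+1)/C(n,k) = (n−k)/(k+1) = (30−10)/(10+1) = 20/11.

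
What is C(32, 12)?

225792840

C(32,12) = (32·31·30·29·28·27·26·25·24·23·22·21) / 12! = 108155131628544000 / 479001600 = 225792840.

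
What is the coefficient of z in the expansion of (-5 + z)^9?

The general term is C(9,j)·(-5)^j·(z)^(9-j); the z^1 term has j = 8.
C(9,8) = 9.
Coefficient = C(9,8) · (-5)^8 = 9 · 390625 = 3515625.

3515625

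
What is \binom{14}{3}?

364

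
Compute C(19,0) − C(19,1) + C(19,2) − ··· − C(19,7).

-31824

The partial alternating sum Σ_{k=0}^{7} (−1)^k C(19,k) = (−1)^7 C(18,7) = -31824.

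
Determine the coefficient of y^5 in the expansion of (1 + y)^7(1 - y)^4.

Coefficient of y^5 = Σ_{j} C(7,j)·1^j·C(4,5-j)·(-1)^(5-j) for j from 1 to 5.
= 7 + (-84) + 210 + (-140) + 21 = 14.

14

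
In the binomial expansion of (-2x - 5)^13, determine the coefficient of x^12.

-266240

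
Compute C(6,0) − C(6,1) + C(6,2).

10

The partial alternating sum Σ_{k=0}^{2} (−1)^k C(6,k) = (−1)^2 C(5,2) = 10.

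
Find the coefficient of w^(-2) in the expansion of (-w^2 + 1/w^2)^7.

General term: C(7,j)·(-w^2)^j·(1/w^2)^(7-j), with w-exponent 2j − 2(7−j) = 4j − 14.
Set 4j − 14 = -2: j = 3.
C(7,3) = 35; (-1)^3 = -1; 1^4 = 1.
Coefficient = 35 · (-1) · 1 = -35.

-35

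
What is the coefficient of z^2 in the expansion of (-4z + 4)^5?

10240

The general term is C(5,j)·(-4z)^j·(4)^(5-j); the z^2 term has j = 2.
C(5,2) = 10.
Coefficient = C(5,2) · (-4)^2 · 4^3 = 10 · 16 · 64 = 10240.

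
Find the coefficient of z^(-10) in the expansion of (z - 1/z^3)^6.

General term: C(6,j)·(z)^j·(-1/z^3)^(6-j), with z-exponent 1j − 3(6−j) = 4j − 18.
Set 4j − 18 = -10: j = 2.
C(6,2) = 15; 1^2 = 1; (-1)^4 = 1.
Coefficient = 15 · 1 · 1 = 15.

15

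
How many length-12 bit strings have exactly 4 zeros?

495

Choose the 4 positions: C(12,4) = 495.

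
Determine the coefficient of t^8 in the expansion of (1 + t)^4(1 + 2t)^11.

453024

Coefficient of t^8 = Σ_{j} C(4,j)·1^j·C(11,8-j)·2^(8-j) for j from 0 to 4.
= 42240 + 168960 + 177408 + 59136 + 5280 = 453024.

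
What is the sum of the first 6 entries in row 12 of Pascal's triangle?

1 + 12 + 66 + 220 + 495 + 792 = 1586.

1586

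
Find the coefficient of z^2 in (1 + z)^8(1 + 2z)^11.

424

Coefficient of z^2 = Σ_{j} C(8,j)·1^j·C(11,2-j)·2^(2-j) for j from 0 to 2.
= 220 + 176 + 28 = 424.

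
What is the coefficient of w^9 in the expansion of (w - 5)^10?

-50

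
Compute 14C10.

C(14,10) = C(14,4) by symmetry.
C(14,4) = (14·13·12·11) / 4! = 24024 / 24 = 1001.

1001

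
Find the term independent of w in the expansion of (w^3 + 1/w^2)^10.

210

General term: C(10,j)·(w^3)^j·(1/w^2)^(10-j), with w-exponent 3j − 2(10−j) = 5j − 20.
Set 5j − 20 = 0: j = 4.
C(10,4) = 210; 1^4 = 1; 1^6 = 1.
Coefficient = 210 · 1 · 1 = 210.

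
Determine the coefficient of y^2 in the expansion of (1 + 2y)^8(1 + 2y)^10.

(1 + 2y)^8(1 + 2y)^10 = (1 + 2y)^18, so the coefficient of y^2 is C(18,2)·2^2 = 153·4 = 612.

612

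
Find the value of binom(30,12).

C(30,12) = (30·29·28·27·26·25·24·23·22·21·20·19) / 12! = 41430393164160000 / 479001600 = 86493225.

86493225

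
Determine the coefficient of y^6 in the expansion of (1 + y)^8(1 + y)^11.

(1 + y)^8(1 + y)^11 = (1 + y)^19, so the coefficient of y^6 is C(19,6)·1^6 = 27132·1 = 27132.

27132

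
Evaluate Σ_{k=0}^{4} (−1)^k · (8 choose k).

The partial alternating sum Σ_{k=0}^{4} (−1)^k C(8,k) = (−1)^4 C(7,4) = 35.

35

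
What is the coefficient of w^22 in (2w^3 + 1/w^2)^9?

2304

General term: C(9,j)·(2w^3)^j·(1/w^2)^(9-j), with w-exponent 3j − 2(9−j) = 5j − 18.
Set 5j − 18 = 22: j = 8.
C(9,8) = 9; 2^8 = 256; 1^1 = 1.
Coefficient = 9 · 256 · 1 = 2304.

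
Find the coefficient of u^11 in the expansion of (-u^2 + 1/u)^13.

General term: C(13,j)·(-u^2)^j·(1/u)^(13-j), with u-exponent 2j − 1(13−j) = 3j − 13.
Set 3j − 13 = 11: j = 8.
C(13,8) = 1287; (-1)^8 = 1; 1^5 = 1.
Coefficient = 1287 · 1 · 1 = 1287.

1287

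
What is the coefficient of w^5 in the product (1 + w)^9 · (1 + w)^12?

20349

(1 + w)^9(1 + w)^12 = (1 + w)^21, so the coefficient of w^5 is C(21,5)·1^5 = 20349·1 = 20349.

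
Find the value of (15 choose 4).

C(15,4) = (15·14·13·12) / 4! = 32760 / 24 = 1365.

1365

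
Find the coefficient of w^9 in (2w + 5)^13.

228800000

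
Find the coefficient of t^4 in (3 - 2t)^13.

The general term is C(13,j)·(3)^j·(-2t)^(13-j); the t^4 term has j = 9.
C(13,9) = 715.
Coefficient = C(13,9) · 3^9 · (-2)^4 = 715 · 19683 · 16 = 225173520.

225173520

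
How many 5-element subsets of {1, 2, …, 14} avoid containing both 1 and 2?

1782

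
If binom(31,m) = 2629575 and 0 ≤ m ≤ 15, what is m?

C(31,m) increases on 0 ≤ m ≤ 15. C(31,6) = 736281 and C(31,7) = 2629575, so m = 7.

7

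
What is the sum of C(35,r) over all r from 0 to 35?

Setting x = 1 in (1+x)^35 gives Σ C(35,r) = 2^35 = 34359738368.

34359738368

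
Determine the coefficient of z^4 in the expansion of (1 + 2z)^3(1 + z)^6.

Coefficient of z^4 = Σ_{j} C(3,j)·2^j·C(6,4-j)·1^(4-j) for j from 0 to 3.
= 15 + 120 + 180 + 48 = 363.

363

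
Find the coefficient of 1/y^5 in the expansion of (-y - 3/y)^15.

-177324147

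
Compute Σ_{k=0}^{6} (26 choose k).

1 + 26 + 325 + 2600 + 14950 + 65780 + 230230 = 313912.

313912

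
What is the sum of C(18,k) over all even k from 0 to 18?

Even-k terms of row 18 sum to 2^17 = 131072.

131072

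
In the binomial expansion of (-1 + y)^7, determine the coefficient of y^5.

The general term is C(7,j)·(-1)^j·(y)^(7-j); the y^5 term has j = 2.
C(7,2) = 21.
Coefficient = C(7,2) = 21.

21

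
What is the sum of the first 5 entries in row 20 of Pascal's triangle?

6196

1 + 20 + 190 + 1140 + 4845 = 6196.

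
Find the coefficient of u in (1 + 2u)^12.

24

The general term is C(12,j)·(1)^j·(2u)^(12-j); the u^1 term has j = 11.
C(12,11) = 12.
Coefficient = C(12,11) · 2^1 = 12 · 2 = 24.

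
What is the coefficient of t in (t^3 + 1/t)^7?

General term: C(7,j)·(t^3)^j·(1/t)^(7-j), with t-exponent 3j − 1(7−j) = 4j − 7.
Set 4j − 7 = 1: j = 2.
C(7,2) = 21; 1^2 = 1; 1^5 = 1.
Coefficient = 21 · 1 · 1 = 21.

21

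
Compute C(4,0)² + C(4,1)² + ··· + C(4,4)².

70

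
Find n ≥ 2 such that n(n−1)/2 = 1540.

n(n−1)/2 = 1540 ⇒ n(n−1) = 3080. Since 56·55 = 3080, n = 56.

56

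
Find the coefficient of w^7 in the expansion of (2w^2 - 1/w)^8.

General term: C(8,j)·(2w^2)^j·(-1/w)^(8-j), with w-exponent 2j − 1(8−j) = 3j − 8.
Set 3j − 8 = 7: j = 5.
C(8,5) = 56; 2^5 = 32; (-1)^3 = -1.
Coefficient = 56 · 32 · (-1) = -1792.

-1792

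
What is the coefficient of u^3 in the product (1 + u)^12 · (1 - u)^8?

-28

Coefficient of u^3 = Σ_{j} C(12,j)·1^j·C(8,3-j)·(-1)^(3-j) for j from 0 to 3.
= (-56) + 336 + (-528) + 220 = -28.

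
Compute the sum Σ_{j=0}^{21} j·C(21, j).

Since j·C(21,j) = 21·C(20,j−1), the sum is 21·2^20 = 21·1048576 = 22020096.

22020096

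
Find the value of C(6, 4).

15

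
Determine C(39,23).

37711260990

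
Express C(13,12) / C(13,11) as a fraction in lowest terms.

1/6

C(n,k+1)/C(n,k) = (n−k)/(k+1) = (13−11)/(11+1) = 2/12 = 1/6.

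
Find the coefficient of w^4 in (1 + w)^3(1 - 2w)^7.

-42

Coefficient of w^4 = Σ_{j} C(3,j)·1^j·C(7,4-j)·(-2)^(4-j) for j from 0 to 3.
= 560 + (-840) + 252 + (-14) = -42.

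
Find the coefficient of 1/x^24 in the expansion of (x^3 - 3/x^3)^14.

-64481508

General term: C(14,j)·(x^3)^j·(-3/x^3)^(14-j), with x-exponent 3j − 3(14−j) = 6j − 42.
Set 6j − 42 = -24: j = 3.
C(14,3) = 364; 1^3 = 1; (-3)^11 = -177147.
Coefficient = 364 · 1 · (-177147) = -64481508.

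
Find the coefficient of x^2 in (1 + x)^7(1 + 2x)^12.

453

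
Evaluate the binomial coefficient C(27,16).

13037895

C(27,16) = C(27,11) by symmetry.
C(27,11) = (27·26·25·24·23·22·21·20·19·18·17) / 11! = 520431047136000 / 39916800 = 13037895.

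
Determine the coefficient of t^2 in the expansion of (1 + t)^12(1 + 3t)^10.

Coefficient of t^2 = Σ_{j} C(12,j)·1^j·C(10,2-j)·3^(2-j) for j from 0 to 2.
= 405 + 360 + 66 = 831.

831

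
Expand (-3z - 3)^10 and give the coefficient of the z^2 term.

2657205

The general term is C(10,j)·(-3z)^j·(-3)^(10-j); the z^2 term has j = 2.
C(10,2) = 45.
Coefficient = C(10,2) · (-3)^2 · (-3)^8 = 45 · 9 · 6561 = 2657205.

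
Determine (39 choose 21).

C(39,21) = C(39,18) by symmetry.
C(39,18) = (39·38·37·36·35·34·33·32·31·30·29·28·27·26·25·24·23·22) / 18! = 399246543793282239774720000 / 6402373705728000 = 62359143990.

62359143990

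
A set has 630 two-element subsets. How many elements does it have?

36

n(n−1)/2 = 630 ⇒ n(n−1) = 1260. Since 36·35 = 1260, n = 36.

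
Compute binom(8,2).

28

C(8,2) = (8·7) / 2! = 56 / 2 = 28.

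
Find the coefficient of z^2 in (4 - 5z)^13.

8178892800

The general term is C(13,j)·(4)^j·(-5z)^(13-j); the z^2 term has j = 11.
C(13,11) = 78.
Coefficient = C(13,11) · 4^11 · (-5)^2 = 78 · 4194304 · 25 = 8178892800.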